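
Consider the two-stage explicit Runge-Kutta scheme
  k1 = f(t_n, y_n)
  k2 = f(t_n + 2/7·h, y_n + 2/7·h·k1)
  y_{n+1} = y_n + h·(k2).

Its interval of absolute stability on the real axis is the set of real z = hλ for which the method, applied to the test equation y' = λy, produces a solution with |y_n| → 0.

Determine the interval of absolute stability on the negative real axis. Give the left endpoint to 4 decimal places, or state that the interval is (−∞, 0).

z∈(-3.5000,0).

Set f=λy, z=hλ:
  k1=λy_n ⇒ h·k1=z·y_n;  k2=λ(1+2/7z)y_n ⇒ h·k2=z(1+2/7z)y_n
  y_{n+1}/y_n = 1 + z(1+2/7z) = 1 + z + 2/7z²
  Hence R(z) = 1 + z + 2/7z².

Boundary: |R(x)|=1, x<0.
x=-1.49: |R|=0.1443
R=1: x+2/7x²=0 ⇒ x=−7/2=-3.5000; min R=1−1/(4·2/7)=0.1250>−1
Confirm numerically:
  x=-3.299: |R|=0.81054 <1
  x=-3.205: |R|=0.72986 <1
  x=-1.964: |R|=0.13808 <1
  x=-4.009: |R|=1.58302 >1
  x=-3.781: |R|=1.30356 >1
So |R|<1 on (-3.5000, 0).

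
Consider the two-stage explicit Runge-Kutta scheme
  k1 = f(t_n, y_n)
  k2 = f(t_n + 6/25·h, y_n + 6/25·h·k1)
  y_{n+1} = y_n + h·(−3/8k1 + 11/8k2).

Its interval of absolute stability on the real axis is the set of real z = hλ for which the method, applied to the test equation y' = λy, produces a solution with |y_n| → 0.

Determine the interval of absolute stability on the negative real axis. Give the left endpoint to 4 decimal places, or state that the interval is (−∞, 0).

Test eqn y'=λy, z=hλ:
  k1=λy_n ⇒ h·k1=z·y_n;  k2=λ(1+6/25z)y_n ⇒ h·k2=z(1+6/25z)y_n
  y_{n+1}/y_n = 1 − 3/8z + 11/8z(1+6/25z) = 1 + z + 33/100z²
  R(z) = 1 + z + 33/100z².

Solve |R(x)|<1 on ℝ⁻.
x=-1.3: |R|=0.2577
R=1: x+33/100x²=0 ⇒ x=−100/33=-3.0303; min R=1−1/(4·33/100)=0.2424>−1
Confirm numerically:
  x=-2.775: |R|=0.76621 <1
  x=-1.993: |R|=0.31778 <1
  x=-1.935: |R|=0.30059 <1
  x=-1.303: |R|=0.25728 <1
  x=-3.588: |R|=1.66034 >1
  x=-3.178: |R|=1.15490 >1
Interval (-3.0303, 0).

(-3.0303, 0).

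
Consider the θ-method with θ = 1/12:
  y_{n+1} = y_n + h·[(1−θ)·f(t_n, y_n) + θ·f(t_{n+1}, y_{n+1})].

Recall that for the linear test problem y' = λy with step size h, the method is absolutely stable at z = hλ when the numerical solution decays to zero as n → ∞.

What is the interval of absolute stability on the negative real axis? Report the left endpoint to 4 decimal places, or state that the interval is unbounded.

On y'=λy, z=hλ:
  y_{n+1} = y_n + z·[11/12·y_n + 1/12·y_{n+1}] ⇒ (1 − 1/12z)y_{n+1} = (1 + 11/12z)y_n
  ⇒ R(z) = (1 + 11/12z)/(1 − 1/12z).

Need |R(x)|<1, x<0.
x=-0.69: |R|=0.3475
R=−1: 1+11/12x = −1+1/12x ⇒ -5/6x=2 ⇒ x=2/(-5/6)=-2.4000
Confirm numerically:
  x=-2.193: |R|=0.85415 <1
  x=-2.192: |R|=0.85344 <1
  x=-1.968: |R|=0.69072 <1
  x=-1.346: |R|=0.21025 <1
  x=-2.850: |R|=1.30303 >1
  x=-2.708: |R|=1.20941 >1
Stable set (-2.4000, 0).

z∈(-2.4000,0).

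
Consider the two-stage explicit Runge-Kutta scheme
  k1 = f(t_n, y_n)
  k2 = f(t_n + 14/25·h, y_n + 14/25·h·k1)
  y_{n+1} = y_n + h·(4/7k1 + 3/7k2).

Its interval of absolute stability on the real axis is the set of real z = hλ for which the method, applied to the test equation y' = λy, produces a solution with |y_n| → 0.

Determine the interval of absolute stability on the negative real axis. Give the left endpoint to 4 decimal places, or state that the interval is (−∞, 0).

z∈(-4.1667,0).

On y'=λy, z=hλ:
  k1=λy_n ⇒ h·k1=z·y_n;  k2=λ(1+14/25z)y_n ⇒ h·k2=z(1+14/25z)y_n
  y_{n+1}/y_n = 1 + 4/7z + 3/7z(1+14/25z) = 1 + z + 6/25z²
  Hence R(z) = 1 + z + 6/25z².

Boundary: |R(x)|=1, x<0.
x=-1.41: |R|=0.0671
R=1: x+6/25x²=0 ⇒ x=−25/6=-4.1667; min R=1−1/(4·6/25)=-0.0417>−1
Confirm numerically:
  x=-3.997: |R|=0.83724 <1
  x=-3.874: |R|=0.72789 <1
  x=-3.332: |R|=0.33253 <1
  x=-2.234: |R|=0.03622 <1
  x=-4.554: |R|=1.42334 >1
  x=-4.264: |R|=1.09961 >1
So |R|<1 on (-4.1667, 0).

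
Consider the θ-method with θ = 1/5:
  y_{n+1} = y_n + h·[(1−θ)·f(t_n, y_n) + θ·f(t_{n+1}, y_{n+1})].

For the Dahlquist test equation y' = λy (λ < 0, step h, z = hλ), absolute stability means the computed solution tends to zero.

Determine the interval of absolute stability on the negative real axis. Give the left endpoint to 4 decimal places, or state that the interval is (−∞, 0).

With y'=λy (z=hλ):
  y_{n+1} = y_n + z·[4/5·y_n + 1/5·y_{n+1}] ⇒ (1 − 1/5z)y_{n+1} = (1 + 4/5z)y_n
  so R(z) = (1 + 4/5z)/(1 − 1/5z).

Boundary: |R(x)|=1, x<0.
x=-0.35: |R|=0.6729
R=−1: 1+4/5x = −1+1/5x ⇒ -3/5x=2 ⇒ x=2/(-3/5)=-3.3333
Confirm numerically:
  x=-2.039: |R|=0.44836 <1
  x=-1.410: |R|=0.09984 <1
  x=-1.357: |R|=0.06733 <1
  x=-3.808: |R|=1.16167 >1
  x=-3.799: |R|=1.15877 >1
Interval (-3.3333, 0).

z∈(-3.3333,0).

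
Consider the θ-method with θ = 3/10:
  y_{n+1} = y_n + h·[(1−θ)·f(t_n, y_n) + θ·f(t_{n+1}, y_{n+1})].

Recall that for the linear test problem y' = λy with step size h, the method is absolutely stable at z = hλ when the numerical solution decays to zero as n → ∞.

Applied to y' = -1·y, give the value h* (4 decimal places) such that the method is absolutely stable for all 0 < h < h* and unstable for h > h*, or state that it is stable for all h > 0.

Set f=λy, z=hλ:
  y_{n+1} = y_n + z·[7/10·y_n + 3/10·y_{n+1}] ⇒ (1 − 3/10z)y_{n+1} = (1 + 7/10z)y_n
  R(z) = (1 + 7/10z)/(1 − 3/10z).

Need |R(x)|<1, x<0.
x=-1.56: |R|=0.0627
R=−1: 1+7/10x = −1+3/10x ⇒ -2/5x=2 ⇒ x=2/(-2/5)=-5.0000
Confirm numerically:
  x=-4.646: |R|=0.94085 <1
  x=-3.740: |R|=0.76249 <1
  x=-2.666: |R|=0.48128 <1
  x=-5.389: |R|=1.05946 >1
  x=-5.278: |R|=1.04304 >1
Interval (-5.0000, 0).

(-5.0000,0); λ=-1 ⇒ h* = (5)/1 = 5.0000.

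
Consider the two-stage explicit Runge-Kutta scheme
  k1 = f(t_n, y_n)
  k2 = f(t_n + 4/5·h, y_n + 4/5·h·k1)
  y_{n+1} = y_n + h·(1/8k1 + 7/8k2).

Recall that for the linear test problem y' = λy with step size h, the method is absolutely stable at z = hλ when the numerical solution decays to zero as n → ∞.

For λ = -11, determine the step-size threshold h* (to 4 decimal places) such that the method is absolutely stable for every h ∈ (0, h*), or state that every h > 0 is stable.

(-1.4286,0); λ=-11 ⇒ h* = (10/7)/11 = 0.1299.

With y'=λy (z=hλ):
  k1=λy_n ⇒ h·k1=z·y_n;  k2=λ(1+4/5z)y_n ⇒ h·k2=z(1+4/5z)y_n
  y_{n+1}/y_n = 1 + 1/8z + 7/8z(1+4/5z) = 1 + z + 7/10z²
  ⇒ R(z) = 1 + z + 7/10z².

Boundary: |R(x)|=1, x<0.
x=-0.33: |R|=0.7462
R=1: x+7/10x²=0 ⇒ x=−10/7=-1.4286; min R=1−1/(4·7/10)=0.6429>−1
Confirm numerically:
  x=-1.307: |R|=0.88877 <1
  x=-0.958: |R|=0.68443 <1
  x=-0.956: |R|=0.68376 <1
  x=-0.831: |R|=0.65239 <1
  x=-1.912: |R|=1.64702 >1
  x=-1.515: |R|=1.09166 >1
Stable set (-1.4286, 0).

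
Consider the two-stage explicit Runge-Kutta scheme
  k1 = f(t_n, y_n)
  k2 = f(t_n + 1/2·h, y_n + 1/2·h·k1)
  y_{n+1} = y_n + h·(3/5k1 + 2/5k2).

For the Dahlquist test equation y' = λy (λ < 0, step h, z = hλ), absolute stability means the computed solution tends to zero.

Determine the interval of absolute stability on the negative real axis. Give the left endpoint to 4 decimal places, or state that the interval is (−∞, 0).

With y'=λy (z=hλ):
  k1=λy_n ⇒ h·k1=z·y_n;  k2=λ(1+1/2z)y_n ⇒ h·k2=z(1+1/2z)y_n
  y_{n+1}/y_n = 1 + 3/5z + 2/5z(1+1/2z) = 1 + z + 1/5z²
  Hence R(z) = 1 + z + 1/5z².

Find x<0 with |R(x)|<1.
x=-0.53: |R|=0.5262
R=1: x+1/5x²=0 ⇒ x=−5=-5.0000; min R=1−1/(4·1/5)=-0.2500>−1
Confirm numerically:
  x=-4.373: |R|=0.45163 <1
  x=-2.440: |R|=0.24928 <1
  x=-2.134: |R|=0.22321 <1
  x=-5.360: |R|=1.38592 >1
  x=-5.153: |R|=1.15768 >1
Interval (-5.0000, 0).

(-5.0000, 0).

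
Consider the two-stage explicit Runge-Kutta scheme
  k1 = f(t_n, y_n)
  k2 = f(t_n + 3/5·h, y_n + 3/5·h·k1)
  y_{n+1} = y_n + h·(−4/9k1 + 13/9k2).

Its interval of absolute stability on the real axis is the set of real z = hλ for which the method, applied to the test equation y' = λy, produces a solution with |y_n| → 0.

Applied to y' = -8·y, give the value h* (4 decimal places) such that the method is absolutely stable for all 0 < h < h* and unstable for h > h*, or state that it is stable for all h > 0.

(-1.1538,0); λ=-8 ⇒ h* = (15/13)/8 = 0.1442.

Set f=λy, z=hλ:
  k1=λy_n ⇒ h·k1=z·y_n;  k2=λ(1+3/5z)y_n ⇒ h·k2=z(1+3/5z)y_n
  y_{n+1}/y_n = 1 − 4/9z + 13/9z(1+3/5z) = 1 + z + 13/15z²
  so R(z) = 1 + z + 13/15z².

Solve |R(x)|<1 on ℝ⁻.
x=-1.48: |R|=1.4183
R=1: x+13/15x²=0 ⇒ x=−15/13=-1.1538; min R=1−1/(4·13/15)=0.7115>−1
Confirm numerically:
  x=-1.091: |R|=0.94058 <1
  x=-1.014: |R|=0.87710 <1
  x=-0.584: |R|=0.71158 <1
  x=-1.714: |R|=1.83209 >1
  x=-1.431: |R|=1.34373 >1
So |R|<1 on (-1.1538, 0).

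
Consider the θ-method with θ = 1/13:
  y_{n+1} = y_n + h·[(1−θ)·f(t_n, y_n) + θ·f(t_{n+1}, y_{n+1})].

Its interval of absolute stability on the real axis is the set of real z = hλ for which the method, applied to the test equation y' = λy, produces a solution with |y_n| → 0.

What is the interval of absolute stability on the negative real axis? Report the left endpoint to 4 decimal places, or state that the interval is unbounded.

(-2.3636, 0).

Test eqn y'=λy, z=hλ:
  y_{n+1} = y_n + z·[12/13·y_n + 1/13·y_{n+1}] ⇒ (1 − 1/13z)y_{n+1} = (1 + 12/13z)y_n
  Hence R(z) = (1 + 12/13z)/(1 − 1/13z).

Boundary: |R(x)|=1, x<0.
x=-1.45: |R|=0.3045
R=−1: 1+12/13x = −1+1/13x ⇒ -11/13x=2 ⇒ x=2/(-11/13)=-2.3636
Confirm numerically:
  x=-2.264: |R|=0.92820 <1
  x=-1.342: |R|=0.21643 <1
  x=-1.091: |R|=0.00653 <1
  x=-2.827: |R|=1.32204 >1
  x=-2.759: |R|=1.27597 >1
  x=-2.714: |R|=1.24526 >1
So |R|<1 on (-2.3636, 0).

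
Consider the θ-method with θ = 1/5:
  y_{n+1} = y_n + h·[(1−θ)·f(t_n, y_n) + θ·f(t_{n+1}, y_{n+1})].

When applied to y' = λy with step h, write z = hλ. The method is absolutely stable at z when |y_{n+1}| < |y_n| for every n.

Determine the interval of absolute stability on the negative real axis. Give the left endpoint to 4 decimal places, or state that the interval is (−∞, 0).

(-3.3333, 0).

Set f=λy, z=hλ:
  y_{n+1} = y_n + z·[4/5·y_n + 1/5·y_{n+1}] ⇒ (1 − 1/5z)y_{n+1} = (1 + 4/5z)y_n
  ⇒ R(z) = (1 + 4/5z)/(1 − 1/5z).

Solve |R(x)|<1 on ℝ⁻.
x=-0.44: |R|=0.5956
R=−1: 1+4/5x = −1+1/5x ⇒ -3/5x=2 ⇒ x=2/(-3/5)=-3.3333
Confirm numerically:
  x=-3.097: |R|=0.91244 <1
  x=-3.041: |R|=0.89093 <1
  x=-2.264: |R|=0.55837 <1
  x=-1.783: |R|=0.31432 <1
  x=-3.843: |R|=1.17291 >1
  x=-3.434: |R|=1.03581 >1
  x=-3.355: |R|=1.00778 >1
Stable set (-3.3333, 0).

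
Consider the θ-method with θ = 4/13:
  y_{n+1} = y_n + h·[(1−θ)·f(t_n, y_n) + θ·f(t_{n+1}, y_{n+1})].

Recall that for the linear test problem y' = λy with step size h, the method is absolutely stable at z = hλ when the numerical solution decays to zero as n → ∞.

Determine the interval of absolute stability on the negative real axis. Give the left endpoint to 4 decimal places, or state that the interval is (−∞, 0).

z∈(-5.2000,0).

On y'=λy, z=hλ:
  y_{n+1} = y_n + z·[9/13·y_n + 4/13·y_{n+1}] ⇒ (1 − 4/13z)y_{n+1} = (1 + 9/13z)y_n
  so R(z) = (1 + 9/13z)/(1 − 4/13z).

Boundary: |R(x)|=1, x<0.
x=-1.19: |R|=0.1289
R=−1: 1+9/13x = −1+4/13x ⇒ -5/13x=2 ⇒ x=2/(-5/13)=-5.2000
Confirm numerically:
  x=-4.220: |R|=0.83601 <1
  x=-4.143: |R|=0.82128 <1
  x=-3.639: |R|=0.71676 <1
  x=-3.180: |R|=0.60731 <1
  x=-5.292: |R|=1.01346 >1
  x=-5.286: |R|=1.01259 >1
So |R|<1 on (-5.2000, 0).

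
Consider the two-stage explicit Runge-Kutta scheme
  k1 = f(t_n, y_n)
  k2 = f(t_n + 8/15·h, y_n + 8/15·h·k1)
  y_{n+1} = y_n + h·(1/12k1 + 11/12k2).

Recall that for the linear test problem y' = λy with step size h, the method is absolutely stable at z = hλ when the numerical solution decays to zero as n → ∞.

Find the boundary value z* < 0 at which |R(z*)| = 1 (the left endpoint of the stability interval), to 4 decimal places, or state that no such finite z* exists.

z* = -2.0455.

On y'=λy, z=hλ:
  k1=λy_n ⇒ h·k1=z·y_n;  k2=λ(1+8/15z)y_n ⇒ h·k2=z(1+8/15z)y_n
  y_{n+1}/y_n = 1 + 1/12z + 11/12z(1+8/15z) = 1 + z + 22/45z²
  R(z) = 1 + z + 22/45z².

Solve |R(x)|<1 on ℝ⁻.
x=-0.56: |R|=0.5933
R=1: x+22/45x²=0 ⇒ x=−45/22=-2.0455; min R=1−1/(4·22/45)=0.4886>−1
Confirm numerically:
  x=-1.901: |R|=0.86575 <1
  x=-1.415: |R|=0.56387 <1
  x=-0.910: |R|=0.49485 <1
  x=-0.845: |R|=0.50408 <1
  x=-2.136: |R|=1.09455 >1
  x=-2.096: |R|=1.05179 >1
Interval (-2.0455, 0).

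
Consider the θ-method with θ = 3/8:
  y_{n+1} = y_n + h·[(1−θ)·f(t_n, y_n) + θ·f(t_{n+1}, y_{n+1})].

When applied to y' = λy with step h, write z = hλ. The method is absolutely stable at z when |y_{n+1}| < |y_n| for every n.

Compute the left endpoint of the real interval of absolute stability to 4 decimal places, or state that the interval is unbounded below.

left endpoint -8.0000.

Test eqn y'=λy, z=hλ:
  y_{n+1} = y_n + z·[5/8·y_n + 3/8·y_{n+1}] ⇒ (1 − 3/8z)y_{n+1} = (1 + 5/8z)y_n
  ⇒ R(z) = (1 + 5/8z)/(1 − 3/8z).

Solve |R(x)|<1 on ℝ⁻.
x=-1.19: |R|=0.1772
R=−1: 1+5/8x = −1+3/8x ⇒ -1/4x=2 ⇒ x=2/(-1/4)=-8.0000
Confirm numerically:
  x=-7.262: |R|=0.95045 <1
  x=-4.225: |R|=0.63482 <1
  x=-3.534: |R|=0.51984 <1
  x=-8.476: |R|=1.02848 >1
  x=-8.404: |R|=1.02433 >1
  x=-8.367: |R|=1.02217 >1
Interval (-8.0000, 0).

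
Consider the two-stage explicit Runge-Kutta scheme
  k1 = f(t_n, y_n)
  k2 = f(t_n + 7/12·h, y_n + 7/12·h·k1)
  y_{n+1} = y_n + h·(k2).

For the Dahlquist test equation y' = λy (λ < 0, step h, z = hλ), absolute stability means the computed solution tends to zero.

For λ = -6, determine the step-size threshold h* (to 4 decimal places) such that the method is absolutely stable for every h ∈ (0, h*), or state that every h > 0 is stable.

Set f=λy, z=hλ:
  k1=λy_n ⇒ h·k1=z·y_n;  k2=λ(1+7/12z)y_n ⇒ h·k2=z(1+7/12z)y_n
  y_{n+1}/y_n = 1 + z(1+7/12z) = 1 + z + 7/12z²
  R(z) = 1 + z + 7/12z².

Solve |R(x)|<1 on ℝ⁻.
x=-0.81: |R|=0.5727
R=1: x+7/12x²=0 ⇒ x=−12/7=-1.7143; min R=1−1/(4·7/12)=0.5714>−1
Confirm numerically:
  x=-1.275: |R|=0.67328 <1
  x=-0.916: |R|=0.57345 <1
  x=-0.824: |R|=0.57207 <1
  x=-2.216: |R|=1.64855 >1
  x=-1.808: |R|=1.09884 >1
So |R|<1 on (-1.7143, 0).

(-1.7143,0); λ=-6 ⇒ h* = (12/7)/6 = 0.2857.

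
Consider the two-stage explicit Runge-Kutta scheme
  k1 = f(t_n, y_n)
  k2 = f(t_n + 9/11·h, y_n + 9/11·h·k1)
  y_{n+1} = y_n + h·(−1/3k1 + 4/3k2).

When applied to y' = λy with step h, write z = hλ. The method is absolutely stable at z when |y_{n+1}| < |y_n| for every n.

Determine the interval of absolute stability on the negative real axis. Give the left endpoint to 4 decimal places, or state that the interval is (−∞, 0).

Set f=λy, z=hλ:
  k1=λy_n ⇒ h·k1=z·y_n;  k2=λ(1+9/11z)y_n ⇒ h·k2=z(1+9/11z)y_n
  y_{n+1}/y_n = 1 − 1/3z + 4/3z(1+9/11z) = 1 + z + 12/11z²
  so R(z) = 1 + z + 12/11z².

Solve |R(x)|<1 on ℝ⁻.
x=-0.89: |R|=0.9741
R=1: x+12/11x²=0 ⇒ x=−11/12=-0.9167; min R=1−1/(4·12/11)=0.7708>−1
Confirm numerically:
  x=-0.839: |R|=0.92891 <1
  x=-0.815: |R|=0.90961 <1
  x=-0.422: |R|=0.77227 <1
  x=-1.487: |R|=1.92518 >1
  x=-1.303: |R|=1.54916 >1
  x=-1.161: |R|=1.30946 >1
Stable set (-0.9167, 0).

(-0.9167, 0).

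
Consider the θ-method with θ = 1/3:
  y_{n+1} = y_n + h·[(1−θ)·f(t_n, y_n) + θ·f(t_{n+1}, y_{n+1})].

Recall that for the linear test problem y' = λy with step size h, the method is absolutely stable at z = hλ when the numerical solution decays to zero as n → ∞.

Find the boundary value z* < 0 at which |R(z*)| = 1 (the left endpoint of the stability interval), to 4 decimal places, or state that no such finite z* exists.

On y'=λy, z=hλ:
  y_{n+1} = y_n + z·[2/3·y_n + 1/3·y_{n+1}] ⇒ (1 − 1/3z)y_{n+1} = (1 + 2/3z)y_n
  R(z) = (1 + 2/3z)/(1 − 1/3z).

Find x<0 with |R(x)|<1.
x=-1.33: |R|=0.0785
R=−1: 1+2/3x = −1+1/3x ⇒ -1/3x=2 ⇒ x=2/(-1/3)=-6.0000
Confirm numerically:
  x=-5.106: |R|=0.88971 <1
  x=-4.765: |R|=0.84095 <1
  x=-4.266: |R|=0.76135 <1
  x=-2.511: |R|=0.36690 <1
  x=-6.517: |R|=1.05432 >1
  x=-6.477: |R|=1.05033 >1
So |R|<1 on (-6.0000, 0).

z* = -6.0000.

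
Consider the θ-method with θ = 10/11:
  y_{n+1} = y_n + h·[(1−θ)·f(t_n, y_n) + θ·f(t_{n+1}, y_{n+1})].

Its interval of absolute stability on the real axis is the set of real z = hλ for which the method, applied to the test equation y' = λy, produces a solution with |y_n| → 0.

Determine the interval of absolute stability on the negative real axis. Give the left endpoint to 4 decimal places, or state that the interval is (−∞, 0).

On y'=λy, z=hλ:
  y_{n+1} = y_n + z·[1/11·y_n + 10/11·y_{n+1}] ⇒ (1 − 10/11z)y_{n+1} = (1 + 1/11z)y_n
  Hence R(z) = (1 + 1/11z)/(1 − 10/11z).

Find x<0 with |R(x)|<1.
x=-1.4: |R|=0.3840
x=-2: |R|=0.2903
x=-10: |R|=0.0090
x=-100: |R|=0.0880
θ=10/11≥1/2 ⇒ |1+1/11x|<|1−10/11x| ∀x<0 ⇒ unbounded interval.

interval (−∞, 0).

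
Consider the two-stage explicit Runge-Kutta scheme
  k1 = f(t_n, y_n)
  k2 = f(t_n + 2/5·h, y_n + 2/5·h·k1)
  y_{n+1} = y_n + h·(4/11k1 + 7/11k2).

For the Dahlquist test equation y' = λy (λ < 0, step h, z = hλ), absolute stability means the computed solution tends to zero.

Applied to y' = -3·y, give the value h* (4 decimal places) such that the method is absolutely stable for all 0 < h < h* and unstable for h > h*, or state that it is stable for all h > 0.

On y'=λy, z=hλ:
  k1=λy_n ⇒ h·k1=z·y_n;  k2=λ(1+2/5z)y_n ⇒ h·k2=z(1+2/5z)y_n
  y_{n+1}/y_n = 1 + 4/11z + 7/11z(1+2/5z) = 1 + z + 14/55z²
  Hence R(z) = 1 + z + 14/55z².

Find x<0 with |R(x)|<1.
x=-1.31: |R|=0.1268
R=1: x+14/55x²=0 ⇒ x=−55/14=-3.9286; min R=1−1/(4·14/55)=0.0179>−1
Confirm numerically:
  x=-2.034: |R|=0.01909 <1
  x=-1.734: |R|=0.03136 <1
  x=-1.730: |R|=0.03183 <1
  x=-1.667: |R|=0.04035 <1
  x=-4.416: |R|=1.54791 >1
  x=-4.074: |R|=1.15081 >1
So |R|<1 on (-3.9286, 0).

(-3.9286,0); λ=-3 ⇒ h* = (55/14)/3 = 1.3095.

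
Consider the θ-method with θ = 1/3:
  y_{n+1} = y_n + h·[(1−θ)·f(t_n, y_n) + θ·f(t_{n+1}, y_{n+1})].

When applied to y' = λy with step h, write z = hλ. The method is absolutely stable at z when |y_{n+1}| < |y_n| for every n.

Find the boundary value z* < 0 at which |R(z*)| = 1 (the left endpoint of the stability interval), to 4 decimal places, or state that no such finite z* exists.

z* = -6.0000.

Set f=λy, z=hλ:
  y_{n+1} = y_n + z·[2/3·y_n + 1/3·y_{n+1}] ⇒ (1 − 1/3z)y_{n+1} = (1 + 2/3z)y_n
  ⇒ R(z) = (1 + 2/3z)/(1 − 1/3z).

Need |R(x)|<1, x<0.
x=-0.55: |R|=0.5352
R=−1: 1+2/3x = −1+1/3x ⇒ -1/3x=2 ⇒ x=2/(-1/3)=-6.0000
Confirm numerically:
  x=-4.976: |R|=0.87161 <1
  x=-4.035: |R|=0.72068 <1
  x=-3.293: |R|=0.56984 <1
  x=-3.241: |R|=0.55792 <1
  x=-6.178: |R|=1.01939 >1
  x=-6.057: |R|=1.00629 >1
Interval (-6.0000, 0).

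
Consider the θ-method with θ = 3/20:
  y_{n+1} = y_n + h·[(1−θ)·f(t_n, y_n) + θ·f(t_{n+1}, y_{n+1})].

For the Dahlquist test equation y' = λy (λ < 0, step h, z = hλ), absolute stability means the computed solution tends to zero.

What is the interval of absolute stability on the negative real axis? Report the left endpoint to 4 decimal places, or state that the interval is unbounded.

z∈(-2.8571,0).

On y'=λy, z=hλ:
  y_{n+1} = y_n + z·[17/20·y_n + 3/20·y_{n+1}] ⇒ (1 − 3/20z)y_{n+1} = (1 + 17/20z)y_n
  R(z) = (1 + 17/20z)/(1 − 3/20z).

Solve |R(x)|<1 on ℝ⁻.
x=-0.78: |R|=0.3017
R=−1: 1+17/20x = −1+3/20x ⇒ -7/10x=2 ⇒ x=2/(-7/10)=-2.8571
Confirm numerically:
  x=-2.178: |R|=0.64167 <1
  x=-2.112: |R|=0.60389 <1
  x=-1.599: |R|=0.28967 <1
  x=-1.375: |R|=0.13990 <1
  x=-3.257: |R|=1.18804 >1
  x=-3.022: |R|=1.07941 >1
  x=-2.882: |R|=1.01215 >1
So |R|<1 on (-2.8571, 0).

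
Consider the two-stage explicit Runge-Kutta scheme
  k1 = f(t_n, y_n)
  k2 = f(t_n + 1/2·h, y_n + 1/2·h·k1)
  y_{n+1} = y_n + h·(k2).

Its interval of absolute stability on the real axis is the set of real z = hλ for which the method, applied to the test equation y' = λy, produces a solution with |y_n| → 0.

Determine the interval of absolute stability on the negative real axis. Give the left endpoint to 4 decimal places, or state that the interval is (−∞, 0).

(-2.0000, 0).

Test eqn y'=λy, z=hλ:
  k1=λy_n ⇒ h·k1=z·y_n;  k2=λ(1+1/2z)y_n ⇒ h·k2=z(1+1/2z)y_n
  y_{n+1}/y_n = 1 + z(1+1/2z) = 1 + z + 1/2z²
  so R(z) = 1 + z + 1/2z².

Solve |R(x)|<1 on ℝ⁻.
x=-1.54: |R|=0.6458
R=1: x+1/2x²=0 ⇒ x=−2=-2.0000; min R=1−1/(4·1/2)=0.5000>−1
Confirm numerically:
  x=-1.844: |R|=0.85617 <1
  x=-1.821: |R|=0.83702 <1
  x=-1.675: |R|=0.72781 <1
  x=-1.253: |R|=0.53200 <1
  x=-2.566: |R|=1.72618 >1
  x=-2.253: |R|=1.28500 >1
Interval (-2.0000, 0).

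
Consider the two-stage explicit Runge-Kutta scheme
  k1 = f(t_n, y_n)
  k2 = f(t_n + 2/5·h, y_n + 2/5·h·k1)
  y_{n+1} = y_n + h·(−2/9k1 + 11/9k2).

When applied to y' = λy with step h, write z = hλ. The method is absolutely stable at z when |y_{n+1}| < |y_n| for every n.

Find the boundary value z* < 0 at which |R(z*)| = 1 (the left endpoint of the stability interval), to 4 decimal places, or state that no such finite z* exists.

With y'=λy (z=hλ):
  k1=λy_n ⇒ h·k1=z·y_n;  k2=λ(1+2/5z)y_n ⇒ h·k2=z(1+2/5z)y_n
  y_{n+1}/y_n = 1 − 2/9z + 11/9z(1+2/5z) = 1 + z + 22/45z²
  ⇒ R(z) = 1 + z + 22/45z².

Find x<0 with |R(x)|<1.
x=-0.5: |R|=0.6222
R=1: x+22/45x²=0 ⇒ x=−45/22=-2.0455; min R=1−1/(4·22/45)=0.4886>−1
Confirm numerically:
  x=-1.949: |R|=0.90809 <1
  x=-1.476: |R|=0.58908 <1
  x=-1.326: |R|=0.53360 <1
  x=-1.011: |R|=0.48870 <1
  x=-2.493: |R|=1.54547 >1
  x=-2.374: |R|=1.38132 >1
  x=-2.240: |R|=1.21305 >1
Interval (-2.0455, 0).

left endpoint -2.0455.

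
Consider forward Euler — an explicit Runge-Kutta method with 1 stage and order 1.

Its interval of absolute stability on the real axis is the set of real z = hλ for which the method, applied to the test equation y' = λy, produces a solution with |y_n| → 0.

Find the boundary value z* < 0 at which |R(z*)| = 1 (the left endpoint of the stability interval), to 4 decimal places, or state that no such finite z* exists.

With y'=λy (z=hλ):
  order 1, 1-stage ⇒ R(z)=1+z
  (e.g. R(-0.86)=0.14000, |R|=0.14000)

Find x<0 with |R(x)|<1.
x=-0.86: |R|=0.1400
|R(-2.24)|=1.2400 |R(-1.08)|=0.0800 |R(-1.04)|=0.0400
Bisect:
  x_lo=-2.4011 |R|=1.4011  x_hi=-0.1298 |R|=0.8702
  mid=-1.26544 |R|=0.26544 →hi
  mid=-1.83326 |R|=0.83326 →hi
  mid=-2.11717 |R|=1.11717 →lo
  mid=-1.97522 |R|=0.97522 →hi
  mid=-2.04619 |R|=1.04619 →lo
  mid=-2.01070 |R|=1.01070 →lo
  mid=-1.99296 |R|=0.99296 →hi
  mid=-2.00183 |R|=1.00183 →lo
  ...
  [-2.00003,-1.99989] ⇒ x*=-2.0000
Interval (-2.0000, 0).

z* = -2.0000.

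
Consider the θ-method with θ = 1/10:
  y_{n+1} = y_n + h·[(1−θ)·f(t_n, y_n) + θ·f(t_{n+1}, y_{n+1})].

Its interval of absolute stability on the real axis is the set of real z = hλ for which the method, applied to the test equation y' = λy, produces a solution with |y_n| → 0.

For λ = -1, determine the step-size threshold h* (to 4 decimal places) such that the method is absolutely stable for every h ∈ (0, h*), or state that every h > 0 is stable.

Set f=λy, z=hλ:
  y_{n+1} = y_n + z·[9/10·y_n + 1/10·y_{n+1}] ⇒ (1 − 1/10z)y_{n+1} = (1 + 9/10z)y_n
  ⇒ R(z) = (1 + 9/10z)/(1 − 1/10z).

Need |R(x)|<1, x<0.
x=-0.59: |R|=0.4429
R=−1: 1+9/10x = −1+1/10x ⇒ -4/5x=2 ⇒ x=2/(-4/5)=-2.5000
Confirm numerically:
  x=-2.295: |R|=0.86661 <1
  x=-2.041: |R|=0.69504 <1
  x=-1.812: |R|=0.53403 <1
  x=-1.776: |R|=0.50815 <1
  x=-2.600: |R|=1.06349 >1
  x=-2.529: |R|=1.01852 >1
Interval (-2.5000, 0).

(-2.5000,0); λ=-1 ⇒ h* = (5/2)/1 = 2.5000.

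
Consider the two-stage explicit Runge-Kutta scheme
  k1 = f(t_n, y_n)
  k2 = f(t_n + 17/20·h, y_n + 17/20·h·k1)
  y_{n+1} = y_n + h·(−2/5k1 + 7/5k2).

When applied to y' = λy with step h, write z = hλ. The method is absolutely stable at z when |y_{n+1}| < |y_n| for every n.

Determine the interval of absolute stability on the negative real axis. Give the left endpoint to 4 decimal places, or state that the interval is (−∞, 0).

(-0.8403, 0).

Test eqn y'=λy, z=hλ:
  k1=λy_n ⇒ h·k1=z·y_n;  k2=λ(1+17/20z)y_n ⇒ h·k2=z(1+17/20z)y_n
  y_{n+1}/y_n = 1 − 2/5z + 7/5z(1+17/20z) = 1 + z + 119/100z²
  so R(z) = 1 + z + 119/100z².

Solve |R(x)|<1 on ℝ⁻.
x=-0.37: |R|=0.7929
R=1: x+119/100x²=0 ⇒ x=−100/119=-0.8403; min R=1−1/(4·119/100)=0.7899>−1
Confirm numerically:
  x=-0.727: |R|=0.90195 <1
  x=-0.661: |R|=0.85894 <1
  x=-0.449: |R|=0.79091 <1
  x=-0.387: |R|=0.79123 <1
  x=-1.289: |R|=1.68821 >1
  x=-0.934: |R|=1.10410 >1
Interval (-0.8403, 0).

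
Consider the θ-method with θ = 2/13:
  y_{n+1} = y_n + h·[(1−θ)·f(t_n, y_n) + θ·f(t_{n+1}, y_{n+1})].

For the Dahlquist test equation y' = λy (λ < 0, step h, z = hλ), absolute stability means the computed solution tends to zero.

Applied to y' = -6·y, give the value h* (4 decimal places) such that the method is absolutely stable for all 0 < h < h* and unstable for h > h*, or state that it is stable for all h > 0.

(-2.8889,0); λ=-6 ⇒ h* = (26/9)/6 = 0.4815.

On y'=λy, z=hλ:
  y_{n+1} = y_n + z·[11/13·y_n + 2/13·y_{n+1}] ⇒ (1 − 2/13z)y_{n+1} = (1 + 11/13z)y_n
  ⇒ R(z) = (1 + 11/13z)/(1 − 2/13z).

Find x<0 with |R(x)|<1.
x=-0.51: |R|=0.5271
R=−1: 1+11/13x = −1+2/13x ⇒ -9/13x=2 ⇒ x=2/(-9/13)=-2.8889
Confirm numerically:
  x=-2.331: |R|=0.71572 <1
  x=-2.165: |R|=0.62406 <1
  x=-1.679: |R|=0.33433 <1
  x=-1.657: |R|=0.32040 <1
  x=-3.380: |R|=1.22368 >1
  x=-2.997: |R|=1.05123 >1
Interval (-2.8889, 0).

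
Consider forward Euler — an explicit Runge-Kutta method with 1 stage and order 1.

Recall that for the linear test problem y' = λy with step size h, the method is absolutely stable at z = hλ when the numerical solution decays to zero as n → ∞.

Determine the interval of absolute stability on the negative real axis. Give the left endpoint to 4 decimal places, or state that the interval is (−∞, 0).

With y'=λy (z=hλ):
  order 1, 1-stage ⇒ R(z)=1+z
  (e.g. R(-1.09)=-0.09000, |R|=0.09000)

Need |R(x)|<1, x<0.
x=-1.09: |R|=0.0900
|R(-1.82)|=0.8200 |R(-1.79)|=0.7900 |R(-1.33)|=0.3300
Bisect:
  x_lo=-2.3452 |R|=1.3452  x_hi=-0.0805 |R|=0.9195
  mid=-1.21288 |R|=0.21288 →hi
  mid=-1.77905 |R|=0.77905 →hi
  mid=-2.06214 |R|=1.06214 →lo
  mid=-1.92059 |R|=0.92059 →hi
  mid=-1.99137 |R|=0.99137 →hi
  mid=-2.02675 |R|=1.02675 →lo
  mid=-2.00906 |R|=1.00906 →lo
  mid=-2.00021 |R|=1.00021 →lo
  mid=-1.99579 |R|=0.99579 →hi
  mid=-1.99800 |R|=0.99800 →hi
  ...
  [-2.00007,-1.99994] ⇒ x*=-2.0000
So |R|<1 on (-2.0000, 0).

(-2.0000, 0).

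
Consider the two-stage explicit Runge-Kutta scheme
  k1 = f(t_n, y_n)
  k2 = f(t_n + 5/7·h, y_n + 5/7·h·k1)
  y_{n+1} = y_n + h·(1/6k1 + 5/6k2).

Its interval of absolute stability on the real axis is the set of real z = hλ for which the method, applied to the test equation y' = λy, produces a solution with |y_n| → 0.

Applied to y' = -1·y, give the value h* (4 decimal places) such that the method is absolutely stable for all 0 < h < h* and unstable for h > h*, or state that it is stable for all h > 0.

(-1.6800,0); λ=-1 ⇒ h* = (42/25)/1 = 1.6800.

Set f=λy, z=hλ:
  k1=λy_n ⇒ h·k1=z·y_n;  k2=λ(1+5/7z)y_n ⇒ h·k2=z(1+5/7z)y_n
  y_{n+1}/y_n = 1 + 1/6z + 5/6z(1+5/7z) = 1 + z + 25/42z²
  Hence R(z) = 1 + z + 25/42z².

Find x<0 with |R(x)|<1.
x=-0.35: |R|=0.7229
R=1: x+25/42x²=0 ⇒ x=−42/25=-1.6800; min R=1−1/(4·25/42)=0.5800>−1
Confirm numerically:
  x=-1.649: |R|=0.96957 <1
  x=-1.272: |R|=0.69109 <1
  x=-1.129: |R|=0.62971 <1
  x=-0.691: |R|=0.59321 <1
  x=-2.146: |R|=1.59526 >1
  x=-1.732: |R|=1.05361 >1
Interval (-1.6800, 0).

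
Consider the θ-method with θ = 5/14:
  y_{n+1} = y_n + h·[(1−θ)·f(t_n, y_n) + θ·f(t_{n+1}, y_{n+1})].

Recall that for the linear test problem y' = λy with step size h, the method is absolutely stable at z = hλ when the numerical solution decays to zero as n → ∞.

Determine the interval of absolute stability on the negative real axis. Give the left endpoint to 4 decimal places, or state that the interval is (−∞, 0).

z∈(-7.0000,0).

Test eqn y'=λy, z=hλ:
  y_{n+1} = y_n + z·[9/14·y_n + 5/14·y_{n+1}] ⇒ (1 − 5/14z)y_{n+1} = (1 + 9/14z)y_n
  so R(z) = (1 + 9/14z)/(1 − 5/14z).

Solve |R(x)|<1 on ℝ⁻.
x=-0.98: |R|=0.2741
R=−1: 1+9/14x = −1+5/14x ⇒ -2/7x=2 ⇒ x=2/(-2/7)=-7.0000
Confirm numerically:
  x=-6.319: |R|=0.94026 <1
  x=-5.445: |R|=0.84912 <1
  x=-3.861: |R|=0.62300 <1
  x=-7.255: |R|=1.02029 >1
  x=-7.111: |R|=1.00896 >1
  x=-7.047: |R|=1.00382 >1
Stable set (-7.0000, 0).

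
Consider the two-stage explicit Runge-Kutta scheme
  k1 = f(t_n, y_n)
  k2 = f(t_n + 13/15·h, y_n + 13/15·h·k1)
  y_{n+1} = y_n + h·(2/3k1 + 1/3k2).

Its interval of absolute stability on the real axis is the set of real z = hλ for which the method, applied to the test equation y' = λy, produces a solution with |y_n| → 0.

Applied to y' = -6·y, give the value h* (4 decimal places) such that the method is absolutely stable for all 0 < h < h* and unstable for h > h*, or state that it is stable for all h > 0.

With y'=λy (z=hλ):
  k1=λy_n ⇒ h·k1=z·y_n;  k2=λ(1+13/15z)y_n ⇒ h·k2=z(1+13/15z)y_n
  y_{n+1}/y_n = 1 + 2/3z + 1/3z(1+13/15z) = 1 + z + 13/45z²
  ⇒ R(z) = 1 + z + 13/45z².

Need |R(x)|<1, x<0.
x=-1.67: |R|=0.1357
R=1: x+13/45x²=0 ⇒ x=−45/13=-3.4615; min R=1−1/(4·13/45)=0.1346>−1
Confirm numerically:
  x=-3.209: |R|=0.76589 <1
  x=-3.062: |R|=0.64658 <1
  x=-1.786: |R|=0.13550 <1
  x=-4.017: |R|=1.64459 >1
  x=-3.856: |R|=1.43941 >1
Stable set (-3.4615, 0).

(-3.4615,0); λ=-6 ⇒ h* = (45/13)/6 = 0.5769.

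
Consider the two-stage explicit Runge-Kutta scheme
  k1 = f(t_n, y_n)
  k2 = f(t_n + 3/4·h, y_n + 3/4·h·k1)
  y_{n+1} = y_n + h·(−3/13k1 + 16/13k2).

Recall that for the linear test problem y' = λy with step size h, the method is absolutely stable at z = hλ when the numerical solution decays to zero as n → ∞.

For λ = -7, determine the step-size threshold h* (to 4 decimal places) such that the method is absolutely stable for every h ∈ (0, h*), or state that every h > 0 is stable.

Set f=λy, z=hλ:
  k1=λy_n ⇒ h·k1=z·y_n;  k2=λ(1+3/4z)y_n ⇒ h·k2=z(1+3/4z)y_n
  y_{n+1}/y_n = 1 − 3/13z + 16/13z(1+3/4z) = 1 + z + 12/13z²
  Hence R(z) = 1 + z + 12/13z².

Boundary: |R(x)|=1, x<0.
x=-1.65: |R|=1.8631
R=1: x+12/13x²=0 ⇒ x=−13/12=-1.0833; min R=1−1/(4·12/13)=0.7292>−1
Confirm numerically:
  x=-0.862: |R|=0.82389 <1
  x=-0.785: |R|=0.78382 <1
  x=-0.633: |R|=0.73687 <1
  x=-1.605: |R|=1.77287 >1
  x=-1.420: |R|=1.44129 >1
  x=-1.236: |R|=1.17418 >1
Stable set (-1.0833, 0).

(-1.0833,0); λ=-7 ⇒ h* = (13/12)/7 = 0.1548.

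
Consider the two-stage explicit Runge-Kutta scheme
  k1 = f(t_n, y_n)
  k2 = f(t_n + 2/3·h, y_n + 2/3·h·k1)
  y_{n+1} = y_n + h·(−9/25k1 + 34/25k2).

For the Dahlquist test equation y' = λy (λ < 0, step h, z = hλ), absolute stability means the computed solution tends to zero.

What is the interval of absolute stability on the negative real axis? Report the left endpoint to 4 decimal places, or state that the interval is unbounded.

(-1.1029, 0).

On y'=λy, z=hλ:
  k1=λy_n ⇒ h·k1=z·y_n;  k2=λ(1+2/3z)y_n ⇒ h·k2=z(1+2/3z)y_n
  y_{n+1}/y_n = 1 − 9/25z + 34/25z(1+2/3z) = 1 + z + 68/75z²
  so R(z) = 1 + z + 68/75z².

Boundary: |R(x)|=1, x<0.
x=-0.68: |R|=0.7392
R=1: x+68/75x²=0 ⇒ x=−75/68=-1.1029; min R=1−1/(4·68/75)=0.7243>−1
Confirm numerically:
  x=-0.685: |R|=0.74043 <1
  x=-0.585: |R|=0.72528 <1
  x=-0.453: |R|=0.73306 <1
  x=-1.598: |R|=1.71727 >1
  x=-1.351: |R|=1.30385 >1
Stable set (-1.1029, 0).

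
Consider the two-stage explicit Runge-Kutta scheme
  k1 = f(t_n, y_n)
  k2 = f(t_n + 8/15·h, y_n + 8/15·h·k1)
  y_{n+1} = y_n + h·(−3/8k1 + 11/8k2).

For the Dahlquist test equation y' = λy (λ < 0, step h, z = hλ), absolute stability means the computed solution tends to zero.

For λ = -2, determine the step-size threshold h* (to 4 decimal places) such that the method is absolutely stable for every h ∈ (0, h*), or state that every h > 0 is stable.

Set f=λy, z=hλ:
  k1=λy_n ⇒ h·k1=z·y_n;  k2=λ(1+8/15z)y_n ⇒ h·k2=z(1+8/15z)y_n
  y_{n+1}/y_n = 1 − 3/8z + 11/8z(1+8/15z) = 1 + z + 11/15z²
  ⇒ R(z) = 1 + z + 11/15z².

Boundary: |R(x)|=1, x<0.
x=-0.66: |R|=0.6594
R=1: x+11/15x²=0 ⇒ x=−15/11=-1.3636; min R=1−1/(4·11/15)=0.6591>−1
Confirm numerically:
  x=-1.033: |R|=0.74953 <1
  x=-0.912: |R|=0.69795 <1
  x=-0.856: |R|=0.68134 <1
  x=-1.721: |R|=1.45102 >1
  x=-1.683: |R|=1.39416 >1
Interval (-1.3636, 0).

(-1.3636,0); λ=-2 ⇒ h* = (15/11)/2 = 0.6818.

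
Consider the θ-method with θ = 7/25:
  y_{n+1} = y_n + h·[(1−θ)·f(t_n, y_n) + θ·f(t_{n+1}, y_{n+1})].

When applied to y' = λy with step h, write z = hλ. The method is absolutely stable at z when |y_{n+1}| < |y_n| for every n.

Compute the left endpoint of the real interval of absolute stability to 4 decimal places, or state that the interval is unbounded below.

left endpoint -4.5455.

Test eqn y'=λy, z=hλ:
  y_{n+1} = y_n + z·[18/25·y_n + 7/25·y_{n+1}] ⇒ (1 − 7/25z)y_{n+1} = (1 + 18/25z)y_n
  R(z) = (1 + 18/25z)/(1 − 7/25z).

Solve |R(x)|<1 on ℝ⁻.
x=-1.18: |R|=0.1130
R=−1: 1+18/25x = −1+7/25x ⇒ -11/25x=2 ⇒ x=2/(-11/25)=-4.5455
Confirm numerically:
  x=-4.423: |R|=0.97593 <1
  x=-3.767: |R|=0.83330 <1
  x=-3.597: |R|=0.79208 <1
  x=-2.857: |R|=0.58726 <1
  x=-5.008: |R|=1.08472 >1
  x=-4.999: |R|=1.08316 >1
  x=-4.757: |R|=1.03991 >1
Interval (-4.5455, 0).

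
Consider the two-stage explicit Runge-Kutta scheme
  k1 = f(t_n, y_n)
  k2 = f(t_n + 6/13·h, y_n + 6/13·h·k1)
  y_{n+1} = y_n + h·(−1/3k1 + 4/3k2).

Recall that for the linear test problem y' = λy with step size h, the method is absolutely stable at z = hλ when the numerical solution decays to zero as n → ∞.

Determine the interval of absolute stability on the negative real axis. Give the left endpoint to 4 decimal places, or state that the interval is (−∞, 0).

Test eqn y'=λy, z=hλ:
  k1=λy_n ⇒ h·k1=z·y_n;  k2=λ(1+6/13z)y_n ⇒ h·k2=z(1+6/13z)y_n
  y_{n+1}/y_n = 1 − 1/3z + 4/3z(1+6/13z) = 1 + z + 8/13z²
  so R(z) = 1 + z + 8/13z².

Solve |R(x)|<1 on ℝ⁻.
x=-0.76: |R|=0.5954
R=1: x+8/13x²=0 ⇒ x=−13/8=-1.6250; min R=1−1/(4·8/13)=0.5938>−1
Confirm numerically:
  x=-1.380: |R|=0.79194 <1
  x=-1.370: |R|=0.78502 <1
  x=-1.294: |R|=0.73642 <1
  x=-1.095: |R|=0.64286 <1
  x=-2.092: |R|=1.60121 >1
  x=-1.925: |R|=1.35538 >1
Stable set (-1.6250, 0).

(-1.6250, 0).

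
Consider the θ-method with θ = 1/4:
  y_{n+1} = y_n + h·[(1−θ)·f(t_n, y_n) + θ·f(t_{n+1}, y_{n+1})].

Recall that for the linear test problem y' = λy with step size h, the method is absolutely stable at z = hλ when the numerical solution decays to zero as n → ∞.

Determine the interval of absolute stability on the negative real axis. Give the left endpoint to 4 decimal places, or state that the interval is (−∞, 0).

(-4.0000, 0).

With y'=λy (z=hλ):
  y_{n+1} = y_n + z·[3/4·y_n + 1/4·y_{n+1}] ⇒ (1 − 1/4z)y_{n+1} = (1 + 3/4z)y_n
  ⇒ R(z) = (1 + 3/4z)/(1 − 1/4z).

Find x<0 with |R(x)|<1.
x=-1.47: |R|=0.0750
R=−1: 1+3/4x = −1+1/4x ⇒ -1/2x=2 ⇒ x=2/(-1/2)=-4.0000
Confirm numerically:
  x=-3.125: |R|=0.75439 <1
  x=-2.872: |R|=0.67171 <1
  x=-2.673: |R|=0.60228 <1
  x=-2.607: |R|=0.57833 <1
  x=-4.371: |R|=1.08864 >1
  x=-4.119: |R|=1.02931 >1
Interval (-4.0000, 0).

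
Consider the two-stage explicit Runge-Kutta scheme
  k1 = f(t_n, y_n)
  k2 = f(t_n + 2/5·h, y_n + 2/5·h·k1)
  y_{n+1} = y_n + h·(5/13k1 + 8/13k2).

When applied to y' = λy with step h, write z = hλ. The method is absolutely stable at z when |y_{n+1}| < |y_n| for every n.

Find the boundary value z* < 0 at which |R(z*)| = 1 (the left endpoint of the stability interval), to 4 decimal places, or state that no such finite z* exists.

z* = -4.0625.

With y'=λy (z=hλ):
  k1=λy_n ⇒ h·k1=z·y_n;  k2=λ(1+2/5z)y_n ⇒ h·k2=z(1+2/5z)y_n
  y_{n+1}/y_n = 1 + 5/13z + 8/13z(1+2/5z) = 1 + z + 16/65z²
  Hence R(z) = 1 + z + 16/65z².

Find x<0 with |R(x)|<1.
x=-1.66: |R|=0.0183
R=1: x+16/65x²=0 ⇒ x=−65/16=-4.0625; min R=1−1/(4·16/65)=-0.0156>−1
Confirm numerically:
  x=-3.930: |R|=0.87182 <1
  x=-3.132: |R|=0.28263 <1
  x=-2.783: |R|=0.12348 <1
  x=-2.331: |R|=0.00649 <1
  x=-4.449: |R|=1.42327 >1
  x=-4.193: |R|=1.13469 >1
Stable set (-4.0625, 0).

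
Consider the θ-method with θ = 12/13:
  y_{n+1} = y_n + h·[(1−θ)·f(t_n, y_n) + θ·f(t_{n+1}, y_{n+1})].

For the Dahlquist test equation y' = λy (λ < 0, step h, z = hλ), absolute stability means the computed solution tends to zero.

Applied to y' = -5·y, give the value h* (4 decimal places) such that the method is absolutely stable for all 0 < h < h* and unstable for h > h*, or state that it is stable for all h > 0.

unbounded; (−∞, 0). Any h>0 works for λ=-5.

Set f=λy, z=hλ:
  y_{n+1} = y_n + z·[1/13·y_n + 12/13·y_{n+1}] ⇒ (1 − 12/13z)y_{n+1} = (1 + 1/13z)y_n
  R(z) = (1 + 1/13z)/(1 − 12/13z).

Find x<0 with |R(x)|<1.
x=-1.59: |R|=0.3557
x=-2: |R|=0.2973
x=-10: |R|=0.0226
x=-100: |R|=0.0717
θ=12/13≥1/2 ⇒ |1+1/13x|<|1−12/13x| ∀x<0 ⇒ unbounded interval.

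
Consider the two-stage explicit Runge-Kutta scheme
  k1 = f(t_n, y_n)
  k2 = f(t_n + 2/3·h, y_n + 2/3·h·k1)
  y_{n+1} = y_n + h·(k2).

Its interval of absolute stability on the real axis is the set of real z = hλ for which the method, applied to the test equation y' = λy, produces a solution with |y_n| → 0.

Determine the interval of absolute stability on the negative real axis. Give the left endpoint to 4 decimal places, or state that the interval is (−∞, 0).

Test eqn y'=λy, z=hλ:
  k1=λy_n ⇒ h·k1=z·y_n;  k2=λ(1+2/3z)y_n ⇒ h·k2=z(1+2/3z)y_n
  y_{n+1}/y_n = 1 + z(1+2/3z) = 1 + z + 2/3z²
  R(z) = 1 + z + 2/3z².

Solve |R(x)|<1 on ℝ⁻.
x=-0.78: |R|=0.6256
R=1: x+2/3x²=0 ⇒ x=−3/2=-1.5000; min R=1−1/(4·2/3)=0.6250>−1
Confirm numerically:
  x=-1.478: |R|=0.97832 <1
  x=-1.139: |R|=0.72588 <1
  x=-0.917: |R|=0.64359 <1
  x=-0.695: |R|=0.62702 <1
  x=-2.098: |R|=1.83640 >1
  x=-1.855: |R|=1.43902 >1
So |R|<1 on (-1.5000, 0).

z∈(-1.5000,0).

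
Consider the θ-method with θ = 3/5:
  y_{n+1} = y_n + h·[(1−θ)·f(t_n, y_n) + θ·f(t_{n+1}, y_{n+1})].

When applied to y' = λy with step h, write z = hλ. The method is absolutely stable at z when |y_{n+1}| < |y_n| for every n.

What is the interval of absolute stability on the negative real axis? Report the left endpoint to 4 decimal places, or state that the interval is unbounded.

(−∞, 0) — no finite endpoint.

On y'=λy, z=hλ:
  y_{n+1} = y_n + z·[2/5·y_n + 3/5·y_{n+1}] ⇒ (1 − 3/5z)y_{n+1} = (1 + 2/5z)y_n
  Hence R(z) = (1 + 2/5z)/(1 − 3/5z).

Boundary: |R(x)|=1, x<0.
x=-0.57: |R|=0.5753
x=-2: |R|=0.0909
x=-10: |R|=0.4286
x=-100: |R|=0.6393
θ=3/5≥1/2 ⇒ |1+2/5x|<|1−3/5x| ∀x<0 ⇒ unbounded interval.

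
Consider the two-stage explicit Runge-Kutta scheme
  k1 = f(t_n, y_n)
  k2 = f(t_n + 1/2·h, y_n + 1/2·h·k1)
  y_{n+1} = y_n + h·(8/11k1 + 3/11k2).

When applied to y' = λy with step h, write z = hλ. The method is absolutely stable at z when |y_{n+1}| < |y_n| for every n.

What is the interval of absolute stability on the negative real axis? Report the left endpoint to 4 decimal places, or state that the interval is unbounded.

With y'=λy (z=hλ):
  k1=λy_n ⇒ h·k1=z·y_n;  k2=λ(1+1/2z)y_n ⇒ h·k2=z(1+1/2z)y_n
  y_{n+1}/y_n = 1 + 8/11z + 3/11z(1+1/2z) = 1 + z + 3/22z²
  R(z) = 1 + z + 3/22z².

Solve |R(x)|<1 on ℝ⁻.
x=-0.99: |R|=0.1437
R=1: x+3/22x²=0 ⇒ x=−22/3=-7.3333; min R=1−1/(4·3/22)=-0.8333>−1
Confirm numerically:
  x=-6.199: |R|=0.04113 <1
  x=-5.007: |R|=0.58836 <1
  x=-4.145: |R|=0.80213 <1
  x=-3.364: |R|=0.82084 <1
  x=-7.916: |R|=1.62896 >1
  x=-7.365: |R|=1.03180 >1
Interval (-7.3333, 0).

(-7.3333, 0).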